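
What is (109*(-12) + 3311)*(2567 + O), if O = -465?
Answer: 4210306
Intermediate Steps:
(109*(-12) + 3311)*(2567 + O) = (109*(-12) + 3311)*(2567 - 465) = (-1308 + 3311)*2102 = 2003*2102 = 4210306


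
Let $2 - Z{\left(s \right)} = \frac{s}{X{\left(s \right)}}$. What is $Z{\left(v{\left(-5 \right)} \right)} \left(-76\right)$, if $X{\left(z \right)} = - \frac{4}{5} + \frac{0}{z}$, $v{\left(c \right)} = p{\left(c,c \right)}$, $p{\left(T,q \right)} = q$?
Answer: $323$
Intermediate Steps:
$v{\left(c \right)} = c$
$X{\left(z \right)} = - \frac{4}{5}$ ($X{\left(z \right)} = \left(-4\right) \frac{1}{5} + 0 = - \frac{4}{5} + 0 = - \frac{4}{5}$)
$Z{\left(s \right)} = 2 + \frac{5 s}{4}$ ($Z{\left(s \right)} = 2 - \frac{s}{- \frac{4}{5}} = 2 - s \left(- \frac{5}{4}\right) = 2 - - \frac{5 s}{4} = 2 + \frac{5 s}{4}$)
$Z{\left(v{\left(-5 \right)} \right)} \left(-76\right) = \left(2 + \frac{5}{4} \left(-5\right)\right) \left(-76\right) = \left(2 - \frac{25}{4}\right) \left(-76\right) = \left(- \frac{17}{4}\right) \left(-76\right) = 323$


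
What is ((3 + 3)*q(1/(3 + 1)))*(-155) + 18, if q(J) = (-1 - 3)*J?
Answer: 948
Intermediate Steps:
q(J) = -4*J
((3 + 3)*q(1/(3 + 1)))*(-155) + 18 = ((3 + 3)*(-4/(3 + 1)))*(-155) + 18 = (6*(-4/4))*(-155) + 18 = (6*(-4*¼))*(-155) + 18 = (6*(-1))*(-155) + 18 = -6*(-155) + 18 = 930 + 18 = 948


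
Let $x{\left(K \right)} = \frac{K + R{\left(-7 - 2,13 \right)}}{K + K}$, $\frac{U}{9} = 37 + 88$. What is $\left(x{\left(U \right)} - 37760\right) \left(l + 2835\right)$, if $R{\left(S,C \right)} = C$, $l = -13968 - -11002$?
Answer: $\frac{5564805461}{1125} \approx 4.9465 \cdot 10^{6}$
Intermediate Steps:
$l = -2966$ ($l = -13968 + 11002 = -2966$)
$U = 1125$ ($U = 9 \left(37 + 88\right) = 9 \cdot 125 = 1125$)
$x{\left(K \right)} = \frac{13 + K}{2 K}$ ($x{\left(K \right)} = \frac{K + 13}{K + K} = \frac{13 + K}{2 K}$)
$\left(x{\left(U \right)} - 37760\right) \left(l + 2835\right) = \left(\frac{13 + 1125}{2 \cdot 1125} - 37760\right) \left(-2966 + 2835\right) = \left(\frac{1}{2} \cdot \frac{1}{1125} \cdot 1138 - 37760\right) \left(-131\right) = \left(\frac{569}{1125} - 37760\right) \left(-131\right) = \left(- \frac{42479431}{1125}\right) \left(-131\right) = \frac{5564805461}{1125}$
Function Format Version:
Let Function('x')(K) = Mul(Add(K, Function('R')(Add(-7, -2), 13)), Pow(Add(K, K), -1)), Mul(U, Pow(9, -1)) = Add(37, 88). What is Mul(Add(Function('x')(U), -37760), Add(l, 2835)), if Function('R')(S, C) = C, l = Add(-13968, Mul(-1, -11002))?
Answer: Rational(5564805461, 1125) ≈ 4.9465e+6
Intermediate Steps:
l = -2966 (l = Add(-13968, 11002) = -2966)
U = 1125 (U = Mul(9, Add(37, 88)) = Mul(9, 125) = 1125)
Function('x')(K) = Mul(Rational(1, 2), Pow(K, -1), Add(13, K)) (Function('x')(K) = Mul(Add(K, 13), Pow(Add(K, K), -1)) = Mul(Add(13, K), Pow(Mul(2, K), -1)) = Mul(Add(13, K), Mul(Rational(1, 2), Pow(K, -1))) = Mul(Rational(1, 2), Pow(K, -1), Add(13, K)))
Mul(Add(Function('x')(U), -37760), Add(l, 2835)) = Mul(Add(Mul(Rational(1, 2), Pow(1125, -1), Add(13, 1125)), -37760), Add(-2966, 2835)) = Mul(Add(Mul(Rational(1, 2), Rational(1, 1125), 1138), -37760), -131) = Mul(Add(Rational(569, 1125), -37760), -131) = Mul(Rational(-42479431, 1125), -131) = Rational(5564805461, 1125)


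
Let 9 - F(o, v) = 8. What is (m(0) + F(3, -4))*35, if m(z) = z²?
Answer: 35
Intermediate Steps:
F(o, v) = 1 (F(o, v) = 9 - 1*8 = 9 - 8 = 1)
(m(0) + F(3, -4))*35 = (0² + 1)*35 = (0 + 1)*35 = 1*35 = 35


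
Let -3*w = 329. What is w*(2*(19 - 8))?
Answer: -7238/3 ≈ -2412.7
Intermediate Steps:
w = -329/3 (w = -⅓*329 = -329/3 ≈ -109.67)
w*(2*(19 - 8)) = -658*(19 - 8)/3 = -658*11/3 = -329/3*22 = -7238/3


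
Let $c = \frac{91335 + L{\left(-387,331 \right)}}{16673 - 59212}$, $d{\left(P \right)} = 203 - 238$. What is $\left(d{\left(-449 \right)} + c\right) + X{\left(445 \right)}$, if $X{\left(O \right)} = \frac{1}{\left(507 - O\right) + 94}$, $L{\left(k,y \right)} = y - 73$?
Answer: $- \frac{246508909}{6636084} \approx -37.147$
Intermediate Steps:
$d{\left(P \right)} = -35$
$L{\left(k,y \right)} = -73 + y$ ($L{\left(k,y \right)} = y - 73 = -73 + y$)
$X{\left(O \right)} = \frac{1}{601 - O}$
$c = - \frac{91593}{42539}$ ($c = \frac{91335 + \left(-73 + 331\right)}{16673 - 59212} = \frac{91335 + 258}{-42539} = 91593 \left(- \frac{1}{42539}\right) = - \frac{91593}{42539} \approx -2.1532$)
$\left(d{\left(-449 \right)} + c\right) + X{\left(445 \right)} = \left(-35 - \frac{91593}{42539}\right) - \frac{1}{-601 + 445} = - \frac{1580458}{42539} - \frac{1}{-156} = - \frac{1580458}{42539} - - \frac{1}{156} = - \frac{1580458}{42539} + \frac{1}{156} = - \frac{246508909}{6636084}$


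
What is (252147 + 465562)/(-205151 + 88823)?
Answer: -717709/116328 ≈ -6.1697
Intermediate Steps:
(252147 + 465562)/(-205151 + 88823) = 717709/(-116328) = 717709*(-1/116328) = -717709/116328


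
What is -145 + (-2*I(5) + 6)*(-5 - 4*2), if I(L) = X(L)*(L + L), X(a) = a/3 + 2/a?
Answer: 943/3 ≈ 314.33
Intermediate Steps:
X(a) = 2/a + a/3 (X(a) = a*(1/3) + 2/a = a/3 + 2/a = 2/a + a/3)
I(L) = 2*L*(2/L + L/3) (I(L) = (2/L + L/3)*(L + L) = (2/L + L/3)*(2*L) = 2*L*(2/L + L/3))
-145 + (-2*I(5) + 6)*(-5 - 4*2) = -145 + (-2*(4 + (2/3)*5**2) + 6)*(-5 - 4*2) = -145 + (-2*(4 + (2/3)*25) + 6)*(-5 - 8) = -145 + (-2*(4 + 50/3) + 6)*(-13) = -145 + (-2*62/3 + 6)*(-13) = -145 + (-124/3 + 6)*(-13) = -145 - 106/3*(-13) = -145 + 1378/3 = 943/3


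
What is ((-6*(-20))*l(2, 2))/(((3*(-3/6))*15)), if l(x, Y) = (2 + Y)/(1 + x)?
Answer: -64/9 ≈ -7.1111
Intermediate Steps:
l(x, Y) = (2 + Y)/(1 + x)
((-6*(-20))*l(2, 2))/(((3*(-3/6))*15)) = ((-6*(-20))*((2 + 2)/(1 + 2)))/(((3*(-3/6))*15)) = (120*(4/3))/(((3*(-3*⅙))*15)) = (120*((⅓)*4))/(((3*(-½))*15)) = (120*(4/3))/((-3/2*15)) = 160/(-45/2) = 160*(-2/45) = -64/9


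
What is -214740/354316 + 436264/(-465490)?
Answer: -31816829753/20616319355 ≈ -1.5433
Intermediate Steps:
-214740/354316 + 436264/(-465490) = -214740*1/354316 + 436264*(-1/465490) = -53685/88579 - 218132/232745 = -31816829753/20616319355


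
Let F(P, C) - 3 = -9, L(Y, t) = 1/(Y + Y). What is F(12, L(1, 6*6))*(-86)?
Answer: 516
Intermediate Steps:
L(Y, t) = 1/(2*Y)
F(P, C) = -6 (F(P, C) = 3 - 9 = -6)
F(12, L(1, 6*6))*(-86) = -6*(-86) = 516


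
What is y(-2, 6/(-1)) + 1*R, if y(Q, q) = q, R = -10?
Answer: -16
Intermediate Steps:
y(-2, 6/(-1)) + 1*R = 6/(-1) + 1*(-10) = 6*(-1) - 10 = -6 - 10 = -16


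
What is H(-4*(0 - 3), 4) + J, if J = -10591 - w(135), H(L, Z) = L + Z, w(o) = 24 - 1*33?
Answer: -10566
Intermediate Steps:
w(o) = -9 (w(o) = 24 - 33 = -9)
J = -10582 (J = -10591 - 1*(-9) = -10591 + 9 = -10582)
H(-4*(0 - 3), 4) + J = (-4*(0 - 3) + 4) - 10582 = (-4*(-3) + 4) - 10582 = (12 + 4) - 10582 = 16 - 10582 = -10566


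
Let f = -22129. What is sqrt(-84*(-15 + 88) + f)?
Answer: I*sqrt(28261) ≈ 168.11*I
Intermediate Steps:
sqrt(-84*(-15 + 88) + f) = sqrt(-84*(-15 + 88) - 22129) = sqrt(-84*73 - 22129) = sqrt(-6132 - 22129) = sqrt(-28261) = I*sqrt(28261)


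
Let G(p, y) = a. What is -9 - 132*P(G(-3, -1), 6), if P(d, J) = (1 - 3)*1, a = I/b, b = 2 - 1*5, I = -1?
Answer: 255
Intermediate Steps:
b = -3 (b = 2 - 5 = -3)
a = ⅓ (a = -1/(-3) = -1*(-⅓) = ⅓ ≈ 0.33333)
G(p, y) = ⅓
P(d, J) = -2 (P(d, J) = -2*1 = -2)
-9 - 132*P(G(-3, -1), 6) = -9 - 132*(-2) = -9 + 264 = 255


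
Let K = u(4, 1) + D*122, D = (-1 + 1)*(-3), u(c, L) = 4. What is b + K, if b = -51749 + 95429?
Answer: 43684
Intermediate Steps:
b = 43680
D = 0 (D = 0*(-3) = 0)
K = 4 (K = 4 + 0*122 = 4 + 0 = 4)
b + K = 43680 + 4 = 43684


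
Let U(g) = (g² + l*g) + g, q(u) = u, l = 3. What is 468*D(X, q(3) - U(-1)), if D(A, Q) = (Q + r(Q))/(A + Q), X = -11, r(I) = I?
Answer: -5616/5 ≈ -1123.2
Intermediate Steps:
U(g) = g² + 4*g (U(g) = (g² + 3*g) + g = g² + 4*g)
D(A, Q) = 2*Q/(A + Q) (D(A, Q) = (Q + Q)/(A + Q) = (2*Q)/(A + Q) = 2*Q/(A + Q))
468*D(X, q(3) - U(-1)) = 468*(2*(3 - (-1)*(4 - 1))/(-11 + (3 - (-1)*(4 - 1)))) = 468*(2*(3 - (-1)*3)/(-11 + (3 - (-1)*3))) = 468*(2*(3 - 1*(-3))/(-11 + (3 - 1*(-3)))) = 468*(2*(3 + 3)/(-11 + (3 + 3))) = 468*(2*6/(-11 + 6)) = 468*(2*6/(-5)) = 468*(2*6*(-⅕)) = 468*(-12/5) = -5616/5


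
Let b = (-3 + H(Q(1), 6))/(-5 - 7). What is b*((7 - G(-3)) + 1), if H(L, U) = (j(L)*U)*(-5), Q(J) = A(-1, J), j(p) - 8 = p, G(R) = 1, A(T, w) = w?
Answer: 637/4 ≈ 159.25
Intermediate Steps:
j(p) = 8 + p
Q(J) = J
H(L, U) = -5*U*(8 + L) (H(L, U) = ((8 + L)*U)*(-5) = (U*(8 + L))*(-5) = -5*U*(8 + L))
b = 91/4 (b = (-3 - 5*6*(8 + 1))/(-5 - 7) = (-3 - 5*6*9)/(-12) = (-3 - 270)*(-1/12) = -273*(-1/12) = 91/4 ≈ 22.750)
b*((7 - G(-3)) + 1) = 91*((7 - 1*1) + 1)/4 = 91*((7 - 1) + 1)/4 = 91*(6 + 1)/4 = (91/4)*7 = 637/4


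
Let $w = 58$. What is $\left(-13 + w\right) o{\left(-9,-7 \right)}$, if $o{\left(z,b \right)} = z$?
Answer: $-405$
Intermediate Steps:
$\left(-13 + w\right) o{\left(-9,-7 \right)} = \left(-13 + 58\right) \left(-9\right) = 45 \left(-9\right) = -405$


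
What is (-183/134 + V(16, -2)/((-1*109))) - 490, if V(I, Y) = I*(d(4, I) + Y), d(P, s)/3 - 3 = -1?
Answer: -7185463/14606 ≈ -491.95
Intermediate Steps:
d(P, s) = 6 (d(P, s) = 9 + 3*(-1) = 9 - 3 = 6)
V(I, Y) = I*(6 + Y)
(-183/134 + V(16, -2)/((-1*109))) - 490 = (-183/134 + (16*(6 - 2))/((-1*109))) - 490 = (-183*1/134 + (16*4)/(-109)) - 490 = (-183/134 + 64*(-1/109)) - 490 = (-183/134 - 64/109) - 490 = -28523/14606 - 490 = -7185463/14606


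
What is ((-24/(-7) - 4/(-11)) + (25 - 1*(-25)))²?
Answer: 17156164/5929 ≈ 2893.6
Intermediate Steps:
((-24/(-7) - 4/(-11)) + (25 - 1*(-25)))² = ((-24*(-⅐) - 4*(-1/11)) + (25 + 25))² = ((24/7 + 4/11) + 50)² = (292/77 + 50)² = (4142/77)² = 17156164/5929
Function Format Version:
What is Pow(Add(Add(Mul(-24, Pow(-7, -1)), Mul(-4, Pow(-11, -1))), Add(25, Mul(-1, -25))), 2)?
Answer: Rational(17156164, 5929) ≈ 2893.6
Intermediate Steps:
Pow(Add(Add(Mul(-24, Pow(-7, -1)), Mul(-4, Pow(-11, -1))), Add(25, Mul(-1, -25))), 2) = Pow(Add(Add(Mul(-24, Rational(-1, 7)), Mul(-4, Rational(-1, 11))), Add(25, 25)), 2) = Pow(Add(Add(Rational(24, 7), Rational(4, 11)), 50), 2) = Pow(Add(Rational(292, 77), 50), 2) = Pow(Rational(4142, 77), 2) = Rational(17156164, 5929)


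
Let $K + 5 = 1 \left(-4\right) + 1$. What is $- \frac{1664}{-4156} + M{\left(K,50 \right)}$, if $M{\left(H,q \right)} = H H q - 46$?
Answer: $\frac{3277422}{1039} \approx 3154.4$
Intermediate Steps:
$K = -8$ ($K = -5 + \left(1 \left(-4\right) + 1\right) = -5 + \left(-4 + 1\right) = -5 - 3 = -8$)
$M{\left(H,q \right)} = -46 + q H^{2}$ ($M{\left(H,q \right)} = H^{2} q - 46 = q H^{2} - 46 = -46 + q H^{2}$)
$- \frac{1664}{-4156} + M{\left(K,50 \right)} = - \frac{1664}{-4156} - \left(46 - 50 \left(-8\right)^{2}\right) = \left(-1664\right) \left(- \frac{1}{4156}\right) + \left(-46 + 50 \cdot 64\right) = \frac{416}{1039} + \left(-46 + 3200\right) = \frac{416}{1039} + 3154 = \frac{3277422}{1039}$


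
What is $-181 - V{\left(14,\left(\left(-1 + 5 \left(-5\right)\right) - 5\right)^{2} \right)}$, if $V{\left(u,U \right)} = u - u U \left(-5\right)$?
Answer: $-67465$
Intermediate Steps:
$V{\left(u,U \right)} = u + 5 U u$ ($V{\left(u,U \right)} = u - U u \left(-5\right) = u - - 5 U u = u + 5 U u$)
$-181 - V{\left(14,\left(\left(-1 + 5 \left(-5\right)\right) - 5\right)^{2} \right)} = -181 - 14 \left(1 + 5 \left(\left(-1 + 5 \left(-5\right)\right) - 5\right)^{2}\right) = -181 - 14 \left(1 + 5 \left(\left(-1 - 25\right) - 5\right)^{2}\right) = -181 - 14 \left(1 + 5 \left(-26 - 5\right)^{2}\right) = -181 - 14 \left(1 + 5 \left(-31\right)^{2}\right) = -181 - 14 \left(1 + 5 \cdot 961\right) = -181 - 14 \left(1 + 4805\right) = -181 - 14 \cdot 4806 = -181 - 67284 = -67465$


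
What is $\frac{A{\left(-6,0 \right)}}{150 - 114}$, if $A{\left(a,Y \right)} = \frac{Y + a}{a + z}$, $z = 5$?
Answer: $\frac{1}{6} \approx 0.16667$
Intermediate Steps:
$A{\left(a,Y \right)} = \frac{Y + a}{5 + a}$ ($A{\left(a,Y \right)} = \frac{Y + a}{a + 5} = \frac{Y + a}{5 + a}$)
$\frac{A{\left(-6,0 \right)}}{150 - 114} = \frac{\frac{1}{5 - 6} \left(0 - 6\right)}{150 - 114} = \frac{\frac{1}{-1} \left(-6\right)}{36} = \left(-1\right) \left(-6\right) \frac{1}{36} = 6 \cdot \frac{1}{36} = \frac{1}{6}$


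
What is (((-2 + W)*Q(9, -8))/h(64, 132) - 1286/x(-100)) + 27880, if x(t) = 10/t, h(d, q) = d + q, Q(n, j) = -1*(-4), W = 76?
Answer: 1996334/49 ≈ 40742.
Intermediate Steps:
Q(n, j) = 4
(((-2 + W)*Q(9, -8))/h(64, 132) - 1286/x(-100)) + 27880 = (((-2 + 76)*4)/(64 + 132) - 1286/(10/(-100))) + 27880 = ((74*4)/196 - 1286/(10*(-1/100))) + 27880 = (296*(1/196) - 1286/(-⅒)) + 27880 = (74/49 - 1286*(-10)) + 27880 = (74/49 + 12860) + 27880 = 630214/49 + 27880 = 1996334/49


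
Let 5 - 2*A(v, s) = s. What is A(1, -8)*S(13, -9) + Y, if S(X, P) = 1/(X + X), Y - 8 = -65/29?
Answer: 697/116 ≈ 6.0086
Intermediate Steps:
Y = 167/29 (Y = 8 - 65/29 = 167/29 ≈ 5.7586)
S(X, P) = 1/(2*X)
A(v, s) = 5/2 - s/2
A(1, -8)*S(13, -9) + Y = (5/2 - ½*(-8))*((½)/13) + 167/29 = (5/2 + 4)*((½)*(1/13)) + 167/29 = (13/2)*(1/26) + 167/29 = ¼ + 167/29 = 697/116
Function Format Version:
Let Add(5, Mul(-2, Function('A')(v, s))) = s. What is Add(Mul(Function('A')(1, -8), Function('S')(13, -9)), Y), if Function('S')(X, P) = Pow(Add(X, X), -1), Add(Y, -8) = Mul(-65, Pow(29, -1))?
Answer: Rational(697, 116) ≈ 6.0086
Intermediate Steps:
Y = Rational(167, 29) (Y = Add(8, Mul(-65, Pow(29, -1))) = Add(8, Mul(-65, Rational(1, 29))) = Add(8, Rational(-65, 29)) = Rational(167, 29) ≈ 5.7586)
Function('S')(X, P) = Mul(Rational(1, 2), Pow(X, -1)) (Function('S')(X, P) = Pow(Mul(2, X), -1) = Mul(Rational(1, 2), Pow(X, -1)))
Function('A')(v, s) = Add(Rational(5, 2), Mul(Rational(-1, 2), s))
Add(Mul(Function('A')(1, -8), Function('S')(13, -9)), Y) = Add(Mul(Add(Rational(5, 2), Mul(Rational(-1, 2), -8)), Mul(Rational(1, 2), Pow(13, -1))), Rational(167, 29)) = Add(Mul(Add(Rational(5, 2), 4), Mul(Rational(1, 2), Rational(1, 13))), Rational(167, 29)) = Add(Mul(Rational(13, 2), Rational(1, 26)), Rational(167, 29)) = Add(Rational(1, 4), Rational(167, 29)) = Rational(697, 116)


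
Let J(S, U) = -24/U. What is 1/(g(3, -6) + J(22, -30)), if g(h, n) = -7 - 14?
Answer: -5/101 ≈ -0.049505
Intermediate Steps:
g(h, n) = -21
1/(g(3, -6) + J(22, -30)) = 1/(-21 - 24/(-30)) = 1/(-21 - 24*(-1/30)) = 1/(-21 + ⅘) = 1/(-101/5) = -5/101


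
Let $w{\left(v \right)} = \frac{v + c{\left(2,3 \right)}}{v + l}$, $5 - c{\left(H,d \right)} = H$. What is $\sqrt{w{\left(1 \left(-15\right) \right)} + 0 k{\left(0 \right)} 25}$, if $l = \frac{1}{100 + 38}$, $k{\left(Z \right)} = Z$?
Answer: $\frac{6 \sqrt{95174}}{2069} \approx 0.89464$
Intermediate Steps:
$c{\left(H,d \right)} = 5 - H$
$l = \frac{1}{138} \approx 0.0072464$
$w{\left(v \right)} = \frac{3 + v}{\frac{1}{138} + v}$ ($w{\left(v \right)} = \frac{v + \left(5 - 2\right)}{v + \frac{1}{138}} = \frac{v + \left(5 - 2\right)}{\frac{1}{138} + v} = \frac{v + 3}{\frac{1}{138} + v} = \frac{3 + v}{\frac{1}{138} + v}$)
$\sqrt{w{\left(1 \left(-15\right) \right)} + 0 k{\left(0 \right)} 25} = \sqrt{\frac{138 \left(3 + 1 \left(-15\right)\right)}{1 + 138 \cdot 1 \left(-15\right)} + 0 \cdot 0 \cdot 25} = \sqrt{\frac{138 \left(3 - 15\right)}{1 + 138 \left(-15\right)} + 0 \cdot 25} = \sqrt{138 \frac{1}{1 - 2070} \left(-12\right) + 0} = \sqrt{138 \frac{1}{-2069} \left(-12\right) + 0} = \sqrt{138 \left(- \frac{1}{2069}\right) \left(-12\right) + 0} = \sqrt{\frac{1656}{2069} + 0} = \sqrt{\frac{1656}{2069}} = \frac{6 \sqrt{95174}}{2069}$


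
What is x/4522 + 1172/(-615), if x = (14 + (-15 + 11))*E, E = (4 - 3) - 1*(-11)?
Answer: -2612992/1390515 ≈ -1.8792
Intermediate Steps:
E = 12 (E = 1 + 11 = 12)
x = 120 (x = (14 + (-15 + 11))*12 = (14 - 4)*12 = 10*12 = 120)
x/4522 + 1172/(-615) = 120/4522 + 1172/(-615) = 120*(1/4522) + 1172*(-1/615) = 60/2261 - 1172/615 = -2612992/1390515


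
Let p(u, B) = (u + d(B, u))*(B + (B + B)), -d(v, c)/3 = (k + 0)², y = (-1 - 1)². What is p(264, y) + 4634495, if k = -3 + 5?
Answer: 4637519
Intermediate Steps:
k = 2
y = 4 (y = (-2)² = 4)
d(v, c) = -12 (d(v, c) = -3*(2 + 0)² = -3*2² = -3*4 = -12)
p(u, B) = 3*B*(-12 + u) (p(u, B) = (u - 12)*(B + (B + B)) = (-12 + u)*(B + 2*B) = (-12 + u)*(3*B) = 3*B*(-12 + u))
p(264, y) + 4634495 = 3*4*(-12 + 264) + 4634495 = 3*4*252 + 4634495 = 3024 + 4634495 = 4637519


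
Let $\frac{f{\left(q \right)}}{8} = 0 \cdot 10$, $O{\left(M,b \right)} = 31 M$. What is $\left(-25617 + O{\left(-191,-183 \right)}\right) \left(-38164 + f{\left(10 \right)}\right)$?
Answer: $1203616232$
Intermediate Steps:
$f{\left(q \right)} = 0$ ($f{\left(q \right)} = 8 \cdot 0 \cdot 10 = 8 \cdot 0 = 0$)
$\left(-25617 + O{\left(-191,-183 \right)}\right) \left(-38164 + f{\left(10 \right)}\right) = \left(-25617 + 31 \left(-191\right)\right) \left(-38164 + 0\right) = \left(-25617 - 5921\right) \left(-38164\right) = \left(-31538\right) \left(-38164\right) = 1203616232$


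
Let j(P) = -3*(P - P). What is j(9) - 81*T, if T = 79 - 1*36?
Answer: -3483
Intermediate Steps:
j(P) = 0 (j(P) = -3*0 = 0)
T = 43 (T = 79 - 36 = 43)
j(9) - 81*T = 0 - 81*43 = 0 - 3483 = -3483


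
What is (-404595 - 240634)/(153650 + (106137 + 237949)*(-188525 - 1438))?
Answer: 645229/65363455168 ≈ 9.8714e-6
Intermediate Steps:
(-404595 - 240634)/(153650 + (106137 + 237949)*(-188525 - 1438)) = -645229/(153650 + 344086*(-189963)) = -645229/(153650 - 65363608818) = -645229/(-65363455168) = -645229*(-1/65363455168) = 645229/65363455168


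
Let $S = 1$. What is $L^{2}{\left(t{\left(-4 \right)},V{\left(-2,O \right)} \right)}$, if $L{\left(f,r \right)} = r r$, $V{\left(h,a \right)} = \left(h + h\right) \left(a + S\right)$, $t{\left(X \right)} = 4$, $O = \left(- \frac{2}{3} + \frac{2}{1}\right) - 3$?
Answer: $\frac{4096}{81} \approx 50.568$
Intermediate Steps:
$O = - \frac{5}{3}$ ($O = \left(\left(-2\right) \frac{1}{3} + 2 \cdot 1\right) - 3 = \left(- \frac{2}{3} + 2\right) - 3 = \frac{4}{3} - 3 = - \frac{5}{3} \approx -1.6667$)
$V{\left(h,a \right)} = 2 h \left(1 + a\right)$ ($V{\left(h,a \right)} = \left(h + h\right) \left(a + 1\right) = 2 h \left(1 + a\right)$)
$L{\left(f,r \right)} = r^{2}$
$L^{2}{\left(t{\left(-4 \right)},V{\left(-2,O \right)} \right)} = \left(\left(2 \left(-2\right) \left(1 - \frac{5}{3}\right)\right)^{2}\right)^{2} = \left(\left(2 \left(-2\right) \left(- \frac{2}{3}\right)\right)^{2}\right)^{2} = \left(\left(\frac{8}{3}\right)^{2}\right)^{2} = \left(\frac{64}{9}\right)^{2} = \frac{4096}{81}$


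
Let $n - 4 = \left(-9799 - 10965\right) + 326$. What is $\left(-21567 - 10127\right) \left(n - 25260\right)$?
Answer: $1448225636$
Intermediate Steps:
$n = -20434$ ($n = 4 + \left(\left(-9799 - 10965\right) + 326\right) = 4 + \left(-20764 + 326\right) = 4 - 20438 = -20434$)
$\left(-21567 - 10127\right) \left(n - 25260\right) = \left(-21567 - 10127\right) \left(-20434 - 25260\right) = \left(-31694\right) \left(-45694\right) = 1448225636$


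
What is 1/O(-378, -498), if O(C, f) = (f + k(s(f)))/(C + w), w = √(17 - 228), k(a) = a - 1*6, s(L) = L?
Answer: 63/167 - I*√211/1002 ≈ 0.37725 - 0.014497*I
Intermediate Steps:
k(a) = -6 + a (k(a) = a - 6 = -6 + a)
w = I*√211 (w = √(-211) = I*√211 ≈ 14.526*I)
O(C, f) = (-6 + 2*f)/(C + I*√211) (O(C, f) = (f + (-6 + f))/(C + I*√211) = (-6 + 2*f)/(C + I*√211))
1/O(-378, -498) = 1/(2*(-3 - 498)/(-378 + I*√211)) = 1/(2*(-501)/(-378 + I*√211)) = 1/(-1002/(-378 + I*√211)) = 63/167 - I*√211/1002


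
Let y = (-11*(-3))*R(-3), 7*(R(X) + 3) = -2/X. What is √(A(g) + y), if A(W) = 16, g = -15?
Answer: I*√3913/7 ≈ 8.9363*I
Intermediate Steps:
R(X) = -3 - 2/(7*X) (R(X) = -3 + (-2/X)/7 = -3 - 2/(7*X))
y = -671/7 (y = (-11*(-3))*(-3 - 2/7/(-3)) = 33*(-3 - 2/7*(-⅓)) = 33*(-3 + 2/21) = 33*(-61/21) = -671/7 ≈ -95.857)
√(A(g) + y) = √(16 - 671/7) = √(-559/7) = I*√3913/7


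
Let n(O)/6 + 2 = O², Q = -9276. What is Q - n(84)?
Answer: -51600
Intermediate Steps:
n(O) = -12 + 6*O²
Q - n(84) = -9276 - (-12 + 6*84²) = -9276 - (-12 + 6*7056) = -9276 - (-12 + 42336) = -9276 - 1*42324 = -9276 - 42324 = -51600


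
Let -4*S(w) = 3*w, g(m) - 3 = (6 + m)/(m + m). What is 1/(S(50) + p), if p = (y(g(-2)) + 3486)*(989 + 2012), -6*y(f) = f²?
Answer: 6/62756687 ≈ 9.5607e-8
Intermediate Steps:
g(m) = 3 + (6 + m)/(2*m) (g(m) = 3 + (6 + m)/(m + m) = 3 + (6 + m)/((2*m)) = 3 + (6 + m)*(1/(2*m)) = 3 + (6 + m)/(2*m))
y(f) = -f²/6
S(w) = -3*w/4
p = 31378456/3 (p = (-(7/2 + 3/(-2))²/6 + 3486)*(989 + 2012) = (-(7/2 + 3*(-½))²/6 + 3486)*3001 = (-(7/2 - 3/2)²/6 + 3486)*3001 = (-⅙*2² + 3486)*3001 = (-⅙*4 + 3486)*3001 = (-⅔ + 3486)*3001 = (10456/3)*3001 = 31378456/3 ≈ 1.0459e+7)
1/(S(50) + p) = 1/(-¾*50 + 31378456/3) = 1/(-75/2 + 31378456/3) = 1/(62756687/6) = 6/62756687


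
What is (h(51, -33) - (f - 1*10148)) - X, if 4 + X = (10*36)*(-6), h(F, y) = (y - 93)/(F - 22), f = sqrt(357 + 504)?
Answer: 356922/29 - sqrt(861) ≈ 12278.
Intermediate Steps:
f = sqrt(861) ≈ 29.343
h(F, y) = (-93 + y)/(-22 + F)
X = -2164 (X = -4 + (10*36)*(-6) = -4 + 360*(-6) = -4 - 2160 = -2164)
(h(51, -33) - (f - 1*10148)) - X = ((-93 - 33)/(-22 + 51) - (sqrt(861) - 1*10148)) - 1*(-2164) = (-126/29 - (sqrt(861) - 10148)) + 2164 = ((1/29)*(-126) - (-10148 + sqrt(861))) + 2164 = (-126/29 + (10148 - sqrt(861))) + 2164 = (294166/29 - sqrt(861)) + 2164 = 356922/29 - sqrt(861)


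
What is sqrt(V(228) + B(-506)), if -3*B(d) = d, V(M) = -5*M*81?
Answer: I*sqrt(829542)/3 ≈ 303.6*I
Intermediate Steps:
V(M) = -405*M
B(d) = -d/3
sqrt(V(228) + B(-506)) = sqrt(-405*228 - 1/3*(-506)) = sqrt(-92340 + 506/3) = sqrt(-276514/3) = I*sqrt(829542)/3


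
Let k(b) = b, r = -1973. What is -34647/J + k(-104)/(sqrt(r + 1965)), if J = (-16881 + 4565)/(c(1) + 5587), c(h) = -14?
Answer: 193087731/12316 + 26*I*sqrt(2) ≈ 15678.0 + 36.77*I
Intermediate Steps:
J = -12316/5573 (J = (-16881 + 4565)/(-14 + 5587) = -12316/5573 ≈ -2.2099)
-34647/J + k(-104)/(sqrt(r + 1965)) = -34647/(-12316/5573) - 104/sqrt(-1973 + 1965) = -34647*(-5573/12316) - 104*(-I*sqrt(2)/4) = 193087731/12316 - 104*(-I*sqrt(2)/4) = 193087731/12316 - (-26)*I*sqrt(2) = 193087731/12316 + 26*I*sqrt(2)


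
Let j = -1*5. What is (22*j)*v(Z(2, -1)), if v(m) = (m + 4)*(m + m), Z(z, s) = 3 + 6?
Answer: -25740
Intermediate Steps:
Z(z, s) = 9
v(m) = 2*m*(4 + m) (v(m) = (4 + m)*(2*m) = 2*m*(4 + m))
j = -5
(22*j)*v(Z(2, -1)) = (22*(-5))*(2*9*(4 + 9)) = -220*9*13 = -110*234 = -25740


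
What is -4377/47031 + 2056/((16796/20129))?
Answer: 162192912821/65827723 ≈ 2463.9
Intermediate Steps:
-4377/47031 + 2056/((16796/20129)) = -4377*1/47031 + 2056/((16796*(1/20129))) = -1459/15677 + 2056/(16796/20129) = -1459/15677 + 2056*(20129/16796) = -1459/15677 + 10346306/4199 = 162192912821/65827723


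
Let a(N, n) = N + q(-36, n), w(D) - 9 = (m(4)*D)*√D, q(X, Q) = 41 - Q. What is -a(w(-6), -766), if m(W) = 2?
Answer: -816 + 12*I*√6 ≈ -816.0 + 29.394*I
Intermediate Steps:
w(D) = 9 + 2*D^(3/2) (w(D) = 9 + (2*D)*√D = 9 + 2*D^(3/2))
a(N, n) = 41 + N - n (a(N, n) = N + (41 - n) = 41 + N - n)
-a(w(-6), -766) = -(41 + (9 + 2*(-6)^(3/2)) - 1*(-766)) = -(41 + (9 + 2*(-6*I*√6)) + 766) = -(41 + (9 - 12*I*√6) + 766) = -(816 - 12*I*√6) = -816 + 12*I*√6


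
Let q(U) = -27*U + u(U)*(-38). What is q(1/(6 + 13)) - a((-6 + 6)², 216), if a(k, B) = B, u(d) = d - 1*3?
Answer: -2003/19 ≈ -105.42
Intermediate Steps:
u(d) = -3 + d (u(d) = d - 3 = -3 + d)
q(U) = 114 - 65*U (q(U) = -27*U + (-3 + U)*(-38) = -27*U + (114 - 38*U) = 114 - 65*U)
q(1/(6 + 13)) - a((-6 + 6)², 216) = (114 - 65/(6 + 13)) - 1*216 = (114 - 65/19) - 216 = 2101/19 - 216 = -2003/19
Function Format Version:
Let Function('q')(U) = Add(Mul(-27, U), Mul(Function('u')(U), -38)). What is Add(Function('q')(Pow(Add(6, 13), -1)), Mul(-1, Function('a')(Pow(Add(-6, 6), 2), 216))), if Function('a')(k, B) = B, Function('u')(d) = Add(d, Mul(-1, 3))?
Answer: Rational(-2003, 19) ≈ -105.42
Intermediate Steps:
Function('u')(d) = Add(-3, d) (Function('u')(d) = Add(d, -3) = Add(-3, d))
Function('q')(U) = Add(114, Mul(-65, U)) (Function('q')(U) = Add(Mul(-27, U), Mul(Add(-3, U), -38)) = Add(Mul(-27, U), Add(114, Mul(-38, U))) = Add(114, Mul(-65, U)))
Add(Function('q')(Pow(Add(6, 13), -1)), Mul(-1, Function('a')(Pow(Add(-6, 6), 2), 216))) = Add(Add(114, Mul(-65, Pow(Add(6, 13), -1))), Mul(-1, 216)) = Add(Add(114, Mul(-65, Pow(19, -1))), -216) = Add(Add(114, Mul(-65, Rational(1, 19))), -216) = Add(Add(114, Rational(-65, 19)), -216) = Add(Rational(2101, 19), -216) = Rational(-2003, 19)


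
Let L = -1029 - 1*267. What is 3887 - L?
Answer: 5183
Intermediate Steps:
L = -1296 (L = -1029 - 267 = -1296)
3887 - L = 3887 - 1*(-1296) = 3887 + 1296 = 5183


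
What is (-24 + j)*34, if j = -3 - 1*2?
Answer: -986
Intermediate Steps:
j = -5 (j = -3 - 2 = -5)
(-24 + j)*34 = (-24 - 5)*34 = -29*34 = -986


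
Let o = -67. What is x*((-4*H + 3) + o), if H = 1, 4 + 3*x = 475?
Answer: -10676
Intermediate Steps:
x = 157 (x = -4/3 + (⅓)*475 = -4/3 + 475/3 = 157)
x*((-4*H + 3) + o) = 157*((-4*1 + 3) - 67) = 157*((-4 + 3) - 67) = 157*(-1 - 67) = 157*(-68) = -10676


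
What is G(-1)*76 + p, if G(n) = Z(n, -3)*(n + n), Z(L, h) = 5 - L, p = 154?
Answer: -758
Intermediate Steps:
G(n) = 2*n*(5 - n) (G(n) = (5 - n)*(n + n) = (5 - n)*(2*n) = 2*n*(5 - n))
G(-1)*76 + p = (2*(-1)*(5 - 1*(-1)))*76 + 154 = (2*(-1)*(5 + 1))*76 + 154 = (2*(-1)*6)*76 + 154 = -12*76 + 154 = -912 + 154 = -758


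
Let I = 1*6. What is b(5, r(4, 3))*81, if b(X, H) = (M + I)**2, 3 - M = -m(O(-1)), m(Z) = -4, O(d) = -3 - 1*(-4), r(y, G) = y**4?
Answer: 2025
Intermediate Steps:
O(d) = 1 (O(d) = -3 + 4 = 1)
I = 6
M = -1 (M = 3 - (-1)*(-4) = 3 - 1*4 = 3 - 4 = -1)
b(X, H) = 25 (b(X, H) = (-1 + 6)**2 = 5**2 = 25)
b(5, r(4, 3))*81 = 25*81 = 2025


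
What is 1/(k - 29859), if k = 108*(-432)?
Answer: -1/76515 ≈ -1.3069e-5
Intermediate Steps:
k = -46656
1/(k - 29859) = 1/(-46656 - 29859) = 1/(-76515) = -1/76515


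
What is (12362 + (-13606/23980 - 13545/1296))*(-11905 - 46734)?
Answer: -625229838891091/863280 ≈ -7.2425e+8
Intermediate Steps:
(12362 + (-13606/23980 - 13545/1296))*(-11905 - 46734) = (12362 + (-13606*1/23980 - 13545*1/1296))*(-58639) = (12362 + (-6803/11990 - 1505/144))*(-58639) = (12362 - 9512291/863280)*(-58639) = (10662355069/863280)*(-58639) = -625229838891091/863280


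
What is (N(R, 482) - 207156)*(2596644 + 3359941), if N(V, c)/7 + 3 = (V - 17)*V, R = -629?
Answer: 15708473655185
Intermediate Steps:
N(V, c) = -21 + 7*V*(-17 + V) (N(V, c) = -21 + 7*((V - 17)*V) = -21 + 7*((-17 + V)*V) = -21 + 7*(V*(-17 + V)) = -21 + 7*V*(-17 + V))
(N(R, 482) - 207156)*(2596644 + 3359941) = ((-21 - 119*(-629) + 7*(-629)²) - 207156)*(2596644 + 3359941) = ((-21 + 74851 + 7*395641) - 207156)*5956585 = ((-21 + 74851 + 2769487) - 207156)*5956585 = (2844317 - 207156)*5956585 = 2637161*5956585 = 15708473655185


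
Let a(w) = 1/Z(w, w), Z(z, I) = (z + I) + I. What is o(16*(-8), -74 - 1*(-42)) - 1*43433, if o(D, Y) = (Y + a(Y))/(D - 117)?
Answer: -145934441/3360 ≈ -43433.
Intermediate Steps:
Z(z, I) = z + 2*I (Z(z, I) = (I + z) + I = z + 2*I)
a(w) = 1/(3*w) (a(w) = 1/(w + 2*w) = 1/(3*w))
o(D, Y) = (Y + 1/(3*Y))/(-117 + D) (o(D, Y) = (Y + 1/(3*Y))/(D - 117) = (Y + 1/(3*Y))/(-117 + D))
o(16*(-8), -74 - 1*(-42)) - 1*43433 = (⅓ + (-74 - 1*(-42))²)/((-74 - 1*(-42))*(-117 + 16*(-8))) - 1*43433 = (⅓ + (-74 + 42)²)/((-74 + 42)*(-117 - 128)) - 43433 = (⅓ + (-32)²)/(-32*(-245)) - 43433 = -1/32*(-1/245)*(⅓ + 1024) - 43433 = -1/32*(-1/245)*3073/3 - 43433 = 439/3360 - 43433 = -145934441/3360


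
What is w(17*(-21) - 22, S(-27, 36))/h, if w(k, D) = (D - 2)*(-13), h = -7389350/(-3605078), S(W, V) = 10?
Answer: -187464056/3694675 ≈ -50.739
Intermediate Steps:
h = 3694675/1802539 (h = -7389350*(-1/3605078) = 3694675/1802539 ≈ 2.0497)
w(k, D) = 26 - 13*D (w(k, D) = (-2 + D)*(-13) = 26 - 13*D)
w(17*(-21) - 22, S(-27, 36))/h = (26 - 13*10)/(3694675/1802539) = (26 - 130)*(1802539/3694675) = -104*1802539/3694675 = -187464056/3694675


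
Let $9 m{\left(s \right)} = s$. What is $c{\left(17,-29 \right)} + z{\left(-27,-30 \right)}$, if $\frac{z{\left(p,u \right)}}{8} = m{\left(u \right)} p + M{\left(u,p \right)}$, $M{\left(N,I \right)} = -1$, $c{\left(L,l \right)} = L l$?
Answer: $219$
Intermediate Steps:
$m{\left(s \right)} = \frac{s}{9}$
$z{\left(p,u \right)} = -8 + \frac{8 p u}{9}$ ($z{\left(p,u \right)} = 8 \left(\frac{u}{9} p - 1\right) = 8 \left(\frac{p u}{9} - 1\right) = 8 \left(-1 + \frac{p u}{9}\right) = -8 + \frac{8 p u}{9}$)
$c{\left(17,-29 \right)} + z{\left(-27,-30 \right)} = 17 \left(-29\right) - \left(8 + 24 \left(-30\right)\right) = -493 + \left(-8 + 720\right) = -493 + 712 = 219$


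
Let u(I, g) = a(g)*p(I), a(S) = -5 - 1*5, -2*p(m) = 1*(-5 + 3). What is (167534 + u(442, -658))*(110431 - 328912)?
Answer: -36600811044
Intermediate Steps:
p(m) = 1 (p(m) = -(-5 + 3)/2 = -(-2)/2 = -½*(-2) = 1)
a(S) = -10 (a(S) = -5 - 5 = -10)
u(I, g) = -10 (u(I, g) = -10*1 = -10)
(167534 + u(442, -658))*(110431 - 328912) = (167534 - 10)*(110431 - 328912) = 167524*(-218481) = -36600811044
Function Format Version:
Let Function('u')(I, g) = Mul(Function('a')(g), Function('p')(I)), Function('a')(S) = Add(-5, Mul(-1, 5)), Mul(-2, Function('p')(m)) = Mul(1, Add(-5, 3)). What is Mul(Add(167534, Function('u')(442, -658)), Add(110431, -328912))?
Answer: -36600811044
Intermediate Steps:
Function('p')(m) = 1 (Function('p')(m) = Mul(Rational(-1, 2), Mul(1, Add(-5, 3))) = Mul(Rational(-1, 2), Mul(1, -2)) = Mul(Rational(-1, 2), -2) = 1)
Function('a')(S) = -10 (Function('a')(S) = Add(-5, -5) = -10)
Function('u')(I, g) = -10 (Function('u')(I, g) = Mul(-10, 1) = -10)
Mul(Add(167534, Function('u')(442, -658)), Add(110431, -328912)) = Mul(Add(167534, -10), Add(110431, -328912)) = Mul(167524, -218481) = -36600811044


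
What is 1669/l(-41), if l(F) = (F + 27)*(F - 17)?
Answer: 1669/812 ≈ 2.0554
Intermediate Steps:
l(F) = (-17 + F)*(27 + F) (l(F) = (27 + F)*(-17 + F) = (-17 + F)*(27 + F))
1669/l(-41) = 1669/(-459 + (-41)² + 10*(-41)) = 1669/(-459 + 1681 - 410) = 1669/812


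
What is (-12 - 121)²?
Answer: 17689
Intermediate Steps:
(-12 - 121)² = (-133)² = 17689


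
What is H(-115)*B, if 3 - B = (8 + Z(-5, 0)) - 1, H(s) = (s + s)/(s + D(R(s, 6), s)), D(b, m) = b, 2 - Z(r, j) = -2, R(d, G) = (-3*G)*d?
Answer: 16/17 ≈ 0.94118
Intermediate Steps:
R(d, G) = -3*G*d
Z(r, j) = 4 (Z(r, j) = 2 - 1*(-2) = 2 + 2 = 4)
H(s) = -2/17 (H(s) = (s + s)/(s - 3*6*s) = (2*s)/(s - 18*s) = (2*s)/((-17*s)) = (2*s)*(-1/(17*s)) = -2/17)
B = -8 (B = 3 - ((8 + 4) - 1) = 3 - (12 - 1) = 3 - 1*11 = 3 - 11 = -8)
H(-115)*B = -2/17*(-8) = 16/17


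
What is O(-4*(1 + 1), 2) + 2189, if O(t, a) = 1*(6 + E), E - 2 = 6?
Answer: 2203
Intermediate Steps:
E = 8 (E = 2 + 6 = 8)
O(t, a) = 14 (O(t, a) = 1*(6 + 8) = 1*14 = 14)
O(-4*(1 + 1), 2) + 2189 = 14 + 2189 = 2203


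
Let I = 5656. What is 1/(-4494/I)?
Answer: -404/321 ≈ -1.2586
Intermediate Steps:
1/(-4494/I) = 1/(-4494/5656) = 1/(-4494*1/5656) = 1/(-321/404) = -404/321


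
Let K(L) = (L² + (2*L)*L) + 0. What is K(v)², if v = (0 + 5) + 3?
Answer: 36864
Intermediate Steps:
v = 8 (v = 5 + 3 = 8)
K(L) = 3*L² (K(L) = (L² + 2*L²) + 0 = 3*L² + 0 = 3*L²)
K(v)² = (3*8²)² = (3*64)² = 192² = 36864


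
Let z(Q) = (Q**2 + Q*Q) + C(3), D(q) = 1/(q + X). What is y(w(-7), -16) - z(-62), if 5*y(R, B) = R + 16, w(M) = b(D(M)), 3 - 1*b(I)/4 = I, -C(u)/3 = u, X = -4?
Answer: -422033/55 ≈ -7673.3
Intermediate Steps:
C(u) = -3*u
D(q) = 1/(-4 + q) (D(q) = 1/(q - 4) = 1/(-4 + q))
b(I) = 12 - 4*I
w(M) = 12 - 4/(-4 + M)
z(Q) = -9 + 2*Q**2 (z(Q) = (Q**2 + Q*Q) - 3*3 = (Q**2 + Q**2) - 9 = 2*Q**2 - 9 = -9 + 2*Q**2)
y(R, B) = 16/5 + R/5 (y(R, B) = (R + 16)/5 = (16 + R)/5 = 16/5 + R/5)
y(w(-7), -16) - z(-62) = (16/5 + (4*(-13 + 3*(-7))/(-4 - 7))/5) - (-9 + 2*(-62)**2) = (16/5 + (4*(-13 - 21)/(-11))/5) - (-9 + 2*3844) = (16/5 + (4*(-1/11)*(-34))/5) - (-9 + 7688) = (16/5 + (1/5)*(136/11)) - 1*7679 = (16/5 + 136/55) - 7679 = 312/55 - 7679 = -422033/55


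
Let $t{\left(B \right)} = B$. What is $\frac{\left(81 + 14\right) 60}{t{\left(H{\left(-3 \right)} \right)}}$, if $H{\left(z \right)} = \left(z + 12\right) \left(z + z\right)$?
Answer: $- \frac{950}{9} \approx -105.56$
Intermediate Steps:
$H{\left(z \right)} = 2 z \left(12 + z\right)$ ($H{\left(z \right)} = \left(12 + z\right) 2 z = 2 z \left(12 + z\right)$)
$\frac{\left(81 + 14\right) 60}{t{\left(H{\left(-3 \right)} \right)}} = \frac{\left(81 + 14\right) 60}{2 \left(-3\right) \left(12 - 3\right)} = \frac{95 \cdot 60}{2 \left(-3\right) 9} = \frac{5700}{-54} = 5700 \left(- \frac{1}{54}\right) = - \frac{950}{9}$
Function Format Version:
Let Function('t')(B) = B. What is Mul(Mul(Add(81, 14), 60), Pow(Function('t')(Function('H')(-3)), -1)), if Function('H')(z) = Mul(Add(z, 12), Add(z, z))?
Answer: Rational(-950, 9) ≈ -105.56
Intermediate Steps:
Function('H')(z) = Mul(2, z, Add(12, z)) (Function('H')(z) = Mul(Add(12, z), Mul(2, z)) = Mul(2, z, Add(12, z)))
Mul(Mul(Add(81, 14), 60), Pow(Function('t')(Function('H')(-3)), -1)) = Mul(Mul(Add(81, 14), 60), Pow(Mul(2, -3, Add(12, -3)), -1)) = Mul(Mul(95, 60), Pow(Mul(2, -3, 9), -1)) = Mul(5700, Pow(-54, -1)) = Mul(5700, Rational(-1, 54)) = Rational(-950, 9)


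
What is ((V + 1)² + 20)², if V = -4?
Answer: 841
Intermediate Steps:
((V + 1)² + 20)² = ((-4 + 1)² + 20)² = ((-3)² + 20)² = (9 + 20)² = 29² = 841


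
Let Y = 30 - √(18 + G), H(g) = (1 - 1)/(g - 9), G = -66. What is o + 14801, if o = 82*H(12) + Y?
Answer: 14831 - 4*I*√3 ≈ 14831.0 - 6.9282*I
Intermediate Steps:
H(g) = 0 (H(g) = 0/(-9 + g) = 0)
Y = 30 - 4*I*√3 (Y = 30 - √(18 - 66) = 30 - √(-48) = 30 - 4*I*√3 ≈ 30.0 - 6.9282*I)
o = 30 - 4*I*√3 (o = 82*0 + (30 - 4*I*√3) = 0 + (30 - 4*I*√3) = 30 - 4*I*√3 ≈ 30.0 - 6.9282*I)
o + 14801 = (30 - 4*I*√3) + 14801 = 14831 - 4*I*√3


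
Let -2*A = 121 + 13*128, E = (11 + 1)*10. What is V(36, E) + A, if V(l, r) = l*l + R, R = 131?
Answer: 1069/2 ≈ 534.50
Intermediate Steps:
E = 120 (E = 12*10 = 120)
A = -1785/2 (A = -(121 + 13*128)/2 = -(121 + 1664)/2 = -1/2*1785 = -1785/2 ≈ -892.50)
V(l, r) = 131 + l**2 (V(l, r) = l*l + 131 = l**2 + 131 = 131 + l**2)
V(36, E) + A = (131 + 36**2) - 1785/2 = (131 + 1296) - 1785/2 = 1427 - 1785/2 = 1069/2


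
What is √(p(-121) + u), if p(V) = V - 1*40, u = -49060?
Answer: 3*I*√5469 ≈ 221.86*I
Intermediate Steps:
p(V) = -40 + V (p(V) = V - 40 = -40 + V)
√(p(-121) + u) = √((-40 - 121) - 49060) = √(-161 - 49060) = √(-49221) = 3*I*√5469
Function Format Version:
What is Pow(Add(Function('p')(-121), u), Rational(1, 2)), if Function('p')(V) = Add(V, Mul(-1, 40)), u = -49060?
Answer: Mul(3, I, Pow(5469, Rational(1, 2))) ≈ Mul(221.86, I)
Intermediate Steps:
Function('p')(V) = Add(-40, V) (Function('p')(V) = Add(V, -40) = Add(-40, V))
Pow(Add(Function('p')(-121), u), Rational(1, 2)) = Pow(Add(Add(-40, -121), -49060), Rational(1, 2)) = Pow(Add(-161, -49060), Rational(1, 2)) = Pow(-49221, Rational(1, 2)) = Mul(3, I, Pow(5469, Rational(1, 2)))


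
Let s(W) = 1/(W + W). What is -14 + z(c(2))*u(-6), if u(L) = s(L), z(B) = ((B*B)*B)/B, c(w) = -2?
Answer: -43/3 ≈ -14.333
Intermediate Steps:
s(W) = 1/(2*W)
z(B) = B² (z(B) = (B²*B)/B = B³/B = B²)
u(L) = 1/(2*L)
-14 + z(c(2))*u(-6) = -14 + (-2)²*((½)/(-6)) = -14 + 4*((½)*(-⅙)) = -14 + 4*(-1/12) = -14 - ⅓ = -43/3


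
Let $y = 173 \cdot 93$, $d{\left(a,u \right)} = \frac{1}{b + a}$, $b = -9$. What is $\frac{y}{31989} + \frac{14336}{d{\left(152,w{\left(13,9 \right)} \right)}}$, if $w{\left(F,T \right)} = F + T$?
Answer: $\frac{21859667187}{10663} \approx 2.05 \cdot 10^{6}$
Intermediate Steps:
$d{\left(a,u \right)} = \frac{1}{-9 + a}$
$y = 16089$
$\frac{y}{31989} + \frac{14336}{d{\left(152,w{\left(13,9 \right)} \right)}} = \frac{16089}{31989} + \frac{14336}{\frac{1}{-9 + 152}} = 16089 \cdot \frac{1}{31989} + \frac{14336}{\frac{1}{143}} = \frac{5363}{10663} + 14336 \frac{1}{\frac{1}{143}} = \frac{5363}{10663} + 14336 \cdot 143 = \frac{5363}{10663} + 2050048 = \frac{21859667187}{10663}$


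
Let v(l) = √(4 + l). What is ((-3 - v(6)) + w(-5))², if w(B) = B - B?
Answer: (3 + √10)² ≈ 37.974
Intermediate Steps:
w(B) = 0
((-3 - v(6)) + w(-5))² = ((-3 - √(4 + 6)) + 0)² = ((-3 - √10) + 0)² = (-3 - √10)²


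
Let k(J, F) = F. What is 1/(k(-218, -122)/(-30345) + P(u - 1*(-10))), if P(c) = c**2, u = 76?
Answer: 30345/224431742 ≈ 0.00013521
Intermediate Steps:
1/(k(-218, -122)/(-30345) + P(u - 1*(-10))) = 1/(-122/(-30345) + (76 - 1*(-10))**2) = 1/(-122*(-1/30345) + (76 + 10)**2) = 1/(122/30345 + 86**2) = 1/(122/30345 + 7396) = 1/(224431742/30345) = 30345/224431742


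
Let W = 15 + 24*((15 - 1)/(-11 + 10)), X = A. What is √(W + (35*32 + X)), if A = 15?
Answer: √814 ≈ 28.531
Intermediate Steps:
X = 15
W = -321 (W = 15 + 24*(14/(-1)) = 15 + 24*(14*(-1)) = 15 + 24*(-14) = 15 - 336 = -321)
√(W + (35*32 + X)) = √(-321 + (35*32 + 15)) = √(-321 + (1120 + 15)) = √(-321 + 1135) = √814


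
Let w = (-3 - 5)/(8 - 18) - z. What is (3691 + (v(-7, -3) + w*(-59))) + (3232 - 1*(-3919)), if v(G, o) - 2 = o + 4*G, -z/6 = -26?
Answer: 99849/5 ≈ 19970.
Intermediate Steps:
z = 156 (z = -6*(-26) = 156)
v(G, o) = 2 + o + 4*G (v(G, o) = 2 + (o + 4*G) = 2 + o + 4*G)
w = -776/5 (w = (-3 - 5)/(8 - 18) - 1*156 = -8/(-10) - 156 = -8*(-1/10) - 156 = 4/5 - 156 = -776/5 ≈ -155.20)
(3691 + (v(-7, -3) + w*(-59))) + (3232 - 1*(-3919)) = (3691 + ((2 - 3 + 4*(-7)) - 776/5*(-59))) + (3232 - 1*(-3919)) = (3691 + ((2 - 3 - 28) + 45784/5)) + (3232 + 3919) = (3691 + (-29 + 45784/5)) + 7151 = (3691 + 45639/5) + 7151 = 64094/5 + 7151 = 99849/5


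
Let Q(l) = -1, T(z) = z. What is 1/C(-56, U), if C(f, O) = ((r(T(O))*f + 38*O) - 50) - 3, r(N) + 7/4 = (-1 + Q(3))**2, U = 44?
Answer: 1/1493 ≈ 0.00066979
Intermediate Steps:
r(N) = 9/4 (r(N) = -7/4 + (-1 - 1)**2 = -7/4 + (-2)**2 = -7/4 + 4 = 9/4)
C(f, O) = -53 + 38*O + 9*f/4 (C(f, O) = ((9*f/4 + 38*O) - 50) - 3 = ((38*O + 9*f/4) - 50) - 3 = (-50 + 38*O + 9*f/4) - 3 = -53 + 38*O + 9*f/4)
1/C(-56, U) = 1/(-53 + 38*44 + (9/4)*(-56)) = 1/(-53 + 1672 - 126) = 1/1493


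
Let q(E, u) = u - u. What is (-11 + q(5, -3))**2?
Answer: 121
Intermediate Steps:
q(E, u) = 0
(-11 + q(5, -3))**2 = (-11 + 0)**2 = (-11)**2 = 121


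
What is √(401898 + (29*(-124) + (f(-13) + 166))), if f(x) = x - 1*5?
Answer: 5*√15938 ≈ 631.23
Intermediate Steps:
f(x) = -5 + x (f(x) = x - 5 = -5 + x)
√(401898 + (29*(-124) + (f(-13) + 166))) = √(401898 + (29*(-124) + ((-5 - 13) + 166))) = √(401898 + (-3596 + (-18 + 166))) = √(401898 + (-3596 + 148)) = √(401898 - 3448) = √398450 = 5*√15938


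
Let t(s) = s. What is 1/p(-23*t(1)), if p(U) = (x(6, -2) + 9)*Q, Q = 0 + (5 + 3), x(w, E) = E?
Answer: 1/56 ≈ 0.017857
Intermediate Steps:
Q = 8 (Q = 0 + 8 = 8)
p(U) = 56 (p(U) = (-2 + 9)*8 = 7*8 = 56)
1/p(-23*t(1)) = 1/56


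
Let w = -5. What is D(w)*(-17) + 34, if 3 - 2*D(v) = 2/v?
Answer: 51/10 ≈ 5.1000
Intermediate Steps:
D(v) = 3/2 - 1/v
D(w)*(-17) + 34 = (3/2 - 1/(-5))*(-17) + 34 = (3/2 - 1*(-⅕))*(-17) + 34 = (3/2 + ⅕)*(-17) + 34 = (17/10)*(-17) + 34 = -289/10 + 34 = 51/10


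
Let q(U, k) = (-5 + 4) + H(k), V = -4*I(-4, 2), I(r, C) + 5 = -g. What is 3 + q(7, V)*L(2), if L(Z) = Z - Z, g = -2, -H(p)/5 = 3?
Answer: 3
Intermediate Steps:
H(p) = -15 (H(p) = -5*3 = -15)
L(Z) = 0
I(r, C) = -3 (I(r, C) = -5 - 1*(-2) = -5 + 2 = -3)
V = 12 (V = -4*(-3) = 12)
q(U, k) = -16 (q(U, k) = (-5 + 4) - 15 = -1 - 15 = -16)
3 + q(7, V)*L(2) = 3 - 16*0 = 3 + 0 = 3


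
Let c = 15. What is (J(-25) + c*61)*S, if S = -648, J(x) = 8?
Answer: -598104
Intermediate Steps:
(J(-25) + c*61)*S = (8 + 15*61)*(-648) = (8 + 915)*(-648) = 923*(-648) = -598104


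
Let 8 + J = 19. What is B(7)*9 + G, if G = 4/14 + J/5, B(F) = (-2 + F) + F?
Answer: 3867/35 ≈ 110.49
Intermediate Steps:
J = 11 (J = -8 + 19 = 11)
B(F) = -2 + 2*F
G = 87/35 (G = 4/14 + 11/5 = 4*(1/14) + 11*(⅕) = 2/7 + 11/5 = 87/35 ≈ 2.4857)
B(7)*9 + G = (-2 + 2*7)*9 + 87/35 = (-2 + 14)*9 + 87/35 = 12*9 + 87/35 = 108 + 87/35 = 3867/35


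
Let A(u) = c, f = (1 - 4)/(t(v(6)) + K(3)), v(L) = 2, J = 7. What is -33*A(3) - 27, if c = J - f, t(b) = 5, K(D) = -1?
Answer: -1131/4 ≈ -282.75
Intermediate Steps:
f = -¾ (f = (1 - 4)/(5 - 1) = -3/4 = -3*¼ = -¾ ≈ -0.75000)
c = 31/4 (c = 7 - 1*(-¾) = 7 + ¾ = 31/4 ≈ 7.7500)
A(u) = 31/4
-33*A(3) - 27 = -33*31/4 - 27 = -1023/4 - 27 = -1131/4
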